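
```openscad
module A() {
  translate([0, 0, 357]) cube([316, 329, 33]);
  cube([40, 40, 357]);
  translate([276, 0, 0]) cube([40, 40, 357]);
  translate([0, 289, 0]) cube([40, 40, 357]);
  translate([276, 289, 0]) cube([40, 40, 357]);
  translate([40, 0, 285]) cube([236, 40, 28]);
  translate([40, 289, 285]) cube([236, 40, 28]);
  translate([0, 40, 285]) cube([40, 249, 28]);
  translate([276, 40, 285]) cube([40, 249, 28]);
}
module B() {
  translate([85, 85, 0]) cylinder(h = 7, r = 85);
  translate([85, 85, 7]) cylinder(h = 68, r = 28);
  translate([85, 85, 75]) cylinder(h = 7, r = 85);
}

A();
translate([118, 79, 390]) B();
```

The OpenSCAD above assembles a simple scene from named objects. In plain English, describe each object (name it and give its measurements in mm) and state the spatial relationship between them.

A is a simple wooden stool: a rectangular seat 316 mm (x) by 329 mm (y), 33 mm thick, top face at z = 390 mm, on four square legs, each 40×40 mm in cross-section. The legs rest on z = 0, each flush with a corner of the seat. Four stretchers, 40 mm wide and 28 mm tall, connect adjacent legs with their undersides at z = 285 mm, each running between the inner faces of the legs it joins and aligned with the legs' outer faces on the other axis.

B is a spool: two coaxial disc flanges of radius 85 mm and thickness 7 mm, joined by a core cylinder of radius 28 mm and height 68 mm. The lower flange rests on z = 0 and the three cylinders share a vertical axis.

The spool is on top of the stool.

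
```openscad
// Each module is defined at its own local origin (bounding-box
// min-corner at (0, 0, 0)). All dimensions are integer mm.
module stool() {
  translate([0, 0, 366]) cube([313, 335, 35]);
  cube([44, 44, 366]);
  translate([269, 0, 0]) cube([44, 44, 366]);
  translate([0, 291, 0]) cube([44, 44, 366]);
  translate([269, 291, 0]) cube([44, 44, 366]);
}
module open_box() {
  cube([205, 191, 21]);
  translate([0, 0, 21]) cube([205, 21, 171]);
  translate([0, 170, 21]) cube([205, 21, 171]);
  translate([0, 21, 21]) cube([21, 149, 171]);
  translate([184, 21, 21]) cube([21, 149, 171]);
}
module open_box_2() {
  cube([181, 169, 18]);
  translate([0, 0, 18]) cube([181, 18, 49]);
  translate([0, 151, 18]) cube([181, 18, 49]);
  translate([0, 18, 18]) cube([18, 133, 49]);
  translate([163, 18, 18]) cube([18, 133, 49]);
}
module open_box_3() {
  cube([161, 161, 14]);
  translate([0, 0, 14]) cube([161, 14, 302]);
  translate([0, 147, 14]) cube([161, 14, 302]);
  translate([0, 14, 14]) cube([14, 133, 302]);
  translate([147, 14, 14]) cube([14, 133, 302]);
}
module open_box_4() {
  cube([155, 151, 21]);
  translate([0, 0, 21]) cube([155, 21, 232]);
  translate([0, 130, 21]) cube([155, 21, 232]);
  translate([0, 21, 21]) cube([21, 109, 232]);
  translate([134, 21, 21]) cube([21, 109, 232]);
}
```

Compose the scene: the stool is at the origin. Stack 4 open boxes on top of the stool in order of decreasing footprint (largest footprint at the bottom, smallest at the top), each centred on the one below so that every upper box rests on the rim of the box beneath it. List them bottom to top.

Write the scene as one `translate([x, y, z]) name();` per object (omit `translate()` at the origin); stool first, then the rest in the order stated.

stool();
translate([54, 72, 401]) open_box();
translate([66, 83, 593]) open_box_2();
translate([76, 87, 660]) open_box_3();
translate([79, 92, 976]) open_box_4();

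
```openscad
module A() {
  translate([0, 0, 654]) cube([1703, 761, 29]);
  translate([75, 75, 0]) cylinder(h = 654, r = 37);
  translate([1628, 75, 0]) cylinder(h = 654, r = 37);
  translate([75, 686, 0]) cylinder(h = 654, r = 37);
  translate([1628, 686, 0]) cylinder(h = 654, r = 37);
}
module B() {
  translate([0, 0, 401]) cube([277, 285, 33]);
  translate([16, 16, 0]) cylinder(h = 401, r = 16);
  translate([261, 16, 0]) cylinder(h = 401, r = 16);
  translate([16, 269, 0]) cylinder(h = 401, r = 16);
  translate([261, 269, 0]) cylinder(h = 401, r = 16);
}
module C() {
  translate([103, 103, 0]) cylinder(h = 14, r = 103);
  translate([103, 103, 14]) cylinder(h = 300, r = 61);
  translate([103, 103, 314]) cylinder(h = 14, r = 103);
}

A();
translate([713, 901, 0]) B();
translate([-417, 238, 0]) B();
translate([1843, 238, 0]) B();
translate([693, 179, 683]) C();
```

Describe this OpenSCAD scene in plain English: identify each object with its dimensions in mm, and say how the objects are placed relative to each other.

A is a table with a 1703×761 mm rectangular top, 29 mm thick, top surface at z = 683 mm, supported by four round legs of 74 mm diameter, each leg's bounding box inset 38 mm from the nearest pair of top edges, running from the floor.

B is a four-legged stool. The seat is a 277×285×33 mm slab whose top surface is at z = 434 mm; four round legs, each 32 mm in diameter, run from the floor (z = 0) to the underside of the seat, each leg's axis is inset half a diameter from the nearest pair of seat edges (so the leg's bounding box is flush with the corner).

C is a spool: two coaxial disc flanges of radius 103 mm and thickness 14 mm, joined by a core cylinder of radius 61 mm and height 300 mm. The lower flange rests on z = 0 and the three cylinders share a vertical axis.

Three stools sit around the table at the +y, −x, +x sides. The spool is on top of the table.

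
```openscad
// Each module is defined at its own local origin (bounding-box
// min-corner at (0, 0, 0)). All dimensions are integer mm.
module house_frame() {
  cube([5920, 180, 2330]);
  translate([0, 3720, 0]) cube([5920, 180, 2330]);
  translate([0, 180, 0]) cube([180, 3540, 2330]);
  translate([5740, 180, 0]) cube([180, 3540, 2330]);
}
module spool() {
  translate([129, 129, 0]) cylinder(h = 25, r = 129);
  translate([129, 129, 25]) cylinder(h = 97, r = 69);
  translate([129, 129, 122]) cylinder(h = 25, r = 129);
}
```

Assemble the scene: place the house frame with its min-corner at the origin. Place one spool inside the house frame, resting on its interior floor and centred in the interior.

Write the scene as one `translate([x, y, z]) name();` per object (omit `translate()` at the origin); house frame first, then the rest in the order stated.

house_frame();
translate([2831, 1821, 0]) spool();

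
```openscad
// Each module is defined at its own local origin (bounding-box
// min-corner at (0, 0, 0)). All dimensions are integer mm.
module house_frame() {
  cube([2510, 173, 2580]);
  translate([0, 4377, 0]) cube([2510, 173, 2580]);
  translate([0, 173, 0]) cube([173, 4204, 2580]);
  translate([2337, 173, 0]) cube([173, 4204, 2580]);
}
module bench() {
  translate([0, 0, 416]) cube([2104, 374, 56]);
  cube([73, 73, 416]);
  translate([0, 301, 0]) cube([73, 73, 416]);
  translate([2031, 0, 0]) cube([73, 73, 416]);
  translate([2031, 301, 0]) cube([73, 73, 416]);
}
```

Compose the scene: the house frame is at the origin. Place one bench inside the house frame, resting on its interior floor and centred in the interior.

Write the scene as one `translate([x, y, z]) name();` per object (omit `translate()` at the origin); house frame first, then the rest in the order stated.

house_frame();
translate([203, 2088, 0]) bench();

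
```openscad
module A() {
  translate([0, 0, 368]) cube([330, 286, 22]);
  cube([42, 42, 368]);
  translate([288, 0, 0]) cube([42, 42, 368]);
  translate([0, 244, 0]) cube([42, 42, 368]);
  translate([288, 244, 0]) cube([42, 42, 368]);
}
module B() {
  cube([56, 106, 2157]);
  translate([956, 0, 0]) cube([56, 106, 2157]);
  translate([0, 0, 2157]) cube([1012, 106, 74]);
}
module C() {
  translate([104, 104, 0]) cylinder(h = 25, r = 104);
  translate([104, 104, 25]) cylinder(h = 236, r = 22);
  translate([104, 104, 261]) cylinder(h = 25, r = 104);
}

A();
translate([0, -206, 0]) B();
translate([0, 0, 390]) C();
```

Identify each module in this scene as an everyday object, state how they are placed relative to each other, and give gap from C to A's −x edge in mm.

A is a stool. B is a door frame. C is a spool. The door frame is on the floor beside the stool on its −y side. The spool is on top of the stool. The gap from the spool to the stool's −x edge is 0 mm.

The spool's min-x is at 0; the stool's min-x is 0; gap = 0 mm.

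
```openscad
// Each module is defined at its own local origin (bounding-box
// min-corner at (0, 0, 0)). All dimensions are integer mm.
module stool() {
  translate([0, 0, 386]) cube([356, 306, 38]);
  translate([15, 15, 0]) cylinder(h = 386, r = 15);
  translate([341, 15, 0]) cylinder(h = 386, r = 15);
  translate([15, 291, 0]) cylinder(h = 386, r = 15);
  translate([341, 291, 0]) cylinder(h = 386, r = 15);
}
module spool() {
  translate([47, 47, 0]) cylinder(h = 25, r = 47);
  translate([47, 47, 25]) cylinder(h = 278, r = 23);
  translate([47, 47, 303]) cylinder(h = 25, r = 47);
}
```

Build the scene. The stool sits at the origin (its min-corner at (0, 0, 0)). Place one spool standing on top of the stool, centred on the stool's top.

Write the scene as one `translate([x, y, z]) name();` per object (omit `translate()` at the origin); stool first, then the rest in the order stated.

stool();
translate([131, 106, 424]) spool();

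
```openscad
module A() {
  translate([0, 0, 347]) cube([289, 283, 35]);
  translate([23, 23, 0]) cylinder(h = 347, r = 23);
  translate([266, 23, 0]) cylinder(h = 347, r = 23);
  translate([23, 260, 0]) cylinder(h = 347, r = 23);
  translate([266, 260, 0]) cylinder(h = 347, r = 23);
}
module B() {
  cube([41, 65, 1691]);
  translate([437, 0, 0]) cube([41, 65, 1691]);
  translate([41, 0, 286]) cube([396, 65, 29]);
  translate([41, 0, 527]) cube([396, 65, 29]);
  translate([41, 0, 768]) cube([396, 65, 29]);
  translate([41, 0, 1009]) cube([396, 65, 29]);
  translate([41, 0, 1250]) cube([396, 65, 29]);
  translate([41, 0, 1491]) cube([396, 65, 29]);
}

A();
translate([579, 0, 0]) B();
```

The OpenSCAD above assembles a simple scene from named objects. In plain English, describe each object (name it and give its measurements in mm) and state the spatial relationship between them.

A is a four-legged stool. The seat is 289×283 mm, 35 mm thick, top at z = 382 mm. It stands on four round legs, each 46 mm in diameter, from z = 0 to the seat underside, each leg's axis is inset half a diameter from the nearest pair of seat edges (so the leg's bounding box is flush with the corner).

B is a wooden ladder with two side rails of 41×65 mm section and 1691 mm height, set 478 mm apart overall. Between them run 6 rectangular rungs (65 mm deep, 29 mm thick), front faces flush with the rails' −y face. The bottom of the first rung is 286 mm above the floor and each subsequent rung is 241 mm higher than the one below.

The ladder is on the floor beside the stool on its +x side.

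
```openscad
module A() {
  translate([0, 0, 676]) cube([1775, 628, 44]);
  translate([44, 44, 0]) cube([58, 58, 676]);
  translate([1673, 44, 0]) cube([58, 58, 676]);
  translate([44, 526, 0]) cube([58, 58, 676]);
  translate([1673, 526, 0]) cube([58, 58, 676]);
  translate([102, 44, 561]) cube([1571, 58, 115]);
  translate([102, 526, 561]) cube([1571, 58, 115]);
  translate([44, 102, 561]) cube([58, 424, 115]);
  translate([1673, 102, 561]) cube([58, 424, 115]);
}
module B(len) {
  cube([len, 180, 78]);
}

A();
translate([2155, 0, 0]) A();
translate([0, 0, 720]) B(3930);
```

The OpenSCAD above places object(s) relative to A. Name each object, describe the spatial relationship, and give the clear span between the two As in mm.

Second table starts at x = 2155; first ends at x = 1775; clear span = 2155 − 1775 = 380 mm.

A is a table. B is a beam. A beam spans the tops of two tables. The clear span between the two tables is 380 mm.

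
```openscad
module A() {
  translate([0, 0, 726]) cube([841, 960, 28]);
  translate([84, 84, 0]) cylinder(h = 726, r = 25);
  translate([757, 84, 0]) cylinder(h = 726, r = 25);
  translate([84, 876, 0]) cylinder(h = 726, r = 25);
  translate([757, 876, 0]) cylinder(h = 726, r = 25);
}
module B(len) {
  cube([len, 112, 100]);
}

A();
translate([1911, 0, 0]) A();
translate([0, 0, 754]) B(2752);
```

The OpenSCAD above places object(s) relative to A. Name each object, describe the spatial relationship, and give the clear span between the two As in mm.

Second table starts at x = 1911; first ends at x = 841; clear span = 1911 − 841 = 1070 mm.

A is a table. B is a beam. A beam spans the tops of two tables. The clear span between the two tables is 1070 mm.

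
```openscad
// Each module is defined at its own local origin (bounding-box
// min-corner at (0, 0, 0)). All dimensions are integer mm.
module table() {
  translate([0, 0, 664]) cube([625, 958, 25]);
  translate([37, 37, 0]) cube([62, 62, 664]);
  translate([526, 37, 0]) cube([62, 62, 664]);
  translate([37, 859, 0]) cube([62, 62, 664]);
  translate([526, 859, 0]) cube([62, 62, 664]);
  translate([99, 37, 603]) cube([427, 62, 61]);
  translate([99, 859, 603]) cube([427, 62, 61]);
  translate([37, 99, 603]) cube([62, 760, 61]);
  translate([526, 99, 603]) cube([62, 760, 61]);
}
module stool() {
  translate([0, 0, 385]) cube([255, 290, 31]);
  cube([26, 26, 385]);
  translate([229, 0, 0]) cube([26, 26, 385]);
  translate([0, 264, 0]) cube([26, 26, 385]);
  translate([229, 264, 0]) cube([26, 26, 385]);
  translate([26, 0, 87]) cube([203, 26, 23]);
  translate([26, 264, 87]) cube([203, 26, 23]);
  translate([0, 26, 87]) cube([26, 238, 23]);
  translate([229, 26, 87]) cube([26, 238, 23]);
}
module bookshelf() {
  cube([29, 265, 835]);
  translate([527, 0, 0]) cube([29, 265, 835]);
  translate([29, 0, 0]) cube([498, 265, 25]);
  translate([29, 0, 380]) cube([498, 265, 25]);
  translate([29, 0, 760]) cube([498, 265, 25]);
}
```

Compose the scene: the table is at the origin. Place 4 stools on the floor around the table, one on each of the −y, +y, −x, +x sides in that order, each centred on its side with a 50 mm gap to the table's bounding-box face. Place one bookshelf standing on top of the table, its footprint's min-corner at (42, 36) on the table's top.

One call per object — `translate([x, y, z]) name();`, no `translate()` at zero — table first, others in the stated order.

table();
translate([185, -340, 0]) stool();
translate([185, 1008, 0]) stool();
translate([-305, 334, 0]) stool();
translate([675, 334, 0]) stool();
translate([42, 36, 689]) bookshelf();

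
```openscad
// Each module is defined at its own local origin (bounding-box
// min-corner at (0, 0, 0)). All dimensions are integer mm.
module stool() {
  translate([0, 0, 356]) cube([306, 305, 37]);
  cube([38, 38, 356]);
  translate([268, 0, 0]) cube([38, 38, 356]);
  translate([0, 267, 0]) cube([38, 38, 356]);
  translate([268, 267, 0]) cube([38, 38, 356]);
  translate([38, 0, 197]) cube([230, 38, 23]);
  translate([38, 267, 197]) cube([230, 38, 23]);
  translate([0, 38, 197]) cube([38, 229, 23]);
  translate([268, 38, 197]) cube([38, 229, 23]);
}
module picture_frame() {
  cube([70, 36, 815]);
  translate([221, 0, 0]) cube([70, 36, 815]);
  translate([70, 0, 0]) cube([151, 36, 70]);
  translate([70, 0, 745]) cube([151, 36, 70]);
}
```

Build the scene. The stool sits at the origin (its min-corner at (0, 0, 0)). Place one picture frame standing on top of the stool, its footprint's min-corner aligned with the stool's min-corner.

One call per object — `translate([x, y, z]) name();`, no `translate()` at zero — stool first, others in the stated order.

stool();
translate([0, 0, 393]) picture_frame();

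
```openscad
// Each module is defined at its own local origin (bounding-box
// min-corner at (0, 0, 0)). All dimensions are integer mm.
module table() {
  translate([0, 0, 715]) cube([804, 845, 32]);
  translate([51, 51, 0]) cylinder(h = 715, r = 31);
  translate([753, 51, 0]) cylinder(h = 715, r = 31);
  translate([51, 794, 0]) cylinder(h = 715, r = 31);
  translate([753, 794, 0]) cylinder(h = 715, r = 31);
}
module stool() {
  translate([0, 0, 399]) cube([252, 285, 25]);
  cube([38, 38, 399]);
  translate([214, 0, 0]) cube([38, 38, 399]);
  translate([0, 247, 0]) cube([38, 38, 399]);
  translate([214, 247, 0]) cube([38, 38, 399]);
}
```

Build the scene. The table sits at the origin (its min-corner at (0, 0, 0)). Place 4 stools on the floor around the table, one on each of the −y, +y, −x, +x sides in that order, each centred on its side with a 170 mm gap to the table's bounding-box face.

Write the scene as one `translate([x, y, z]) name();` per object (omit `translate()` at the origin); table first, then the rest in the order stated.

table();
translate([276, -455, 0]) stool();
translate([276, 1015, 0]) stool();
translate([-422, 280, 0]) stool();
translate([974, 280, 0]) stool();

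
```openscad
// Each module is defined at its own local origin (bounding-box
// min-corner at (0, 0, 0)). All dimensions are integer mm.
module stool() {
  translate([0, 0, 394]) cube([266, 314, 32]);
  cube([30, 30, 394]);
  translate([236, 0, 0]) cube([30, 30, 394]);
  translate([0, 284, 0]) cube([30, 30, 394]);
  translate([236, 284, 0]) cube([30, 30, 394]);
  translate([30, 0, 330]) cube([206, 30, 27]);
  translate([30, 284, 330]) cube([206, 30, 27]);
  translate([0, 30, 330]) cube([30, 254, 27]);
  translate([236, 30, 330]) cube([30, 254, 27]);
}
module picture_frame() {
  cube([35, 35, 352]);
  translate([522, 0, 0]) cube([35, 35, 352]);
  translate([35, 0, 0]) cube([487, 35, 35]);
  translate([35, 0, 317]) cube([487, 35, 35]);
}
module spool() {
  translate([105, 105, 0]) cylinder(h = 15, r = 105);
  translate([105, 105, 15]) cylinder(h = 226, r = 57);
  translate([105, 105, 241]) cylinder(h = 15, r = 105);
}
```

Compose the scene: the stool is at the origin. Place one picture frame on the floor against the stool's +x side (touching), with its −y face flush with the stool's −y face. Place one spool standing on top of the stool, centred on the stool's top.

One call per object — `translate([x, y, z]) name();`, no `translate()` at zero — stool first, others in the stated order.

stool();
translate([266, 0, 0]) picture_frame();
translate([28, 52, 426]) spool();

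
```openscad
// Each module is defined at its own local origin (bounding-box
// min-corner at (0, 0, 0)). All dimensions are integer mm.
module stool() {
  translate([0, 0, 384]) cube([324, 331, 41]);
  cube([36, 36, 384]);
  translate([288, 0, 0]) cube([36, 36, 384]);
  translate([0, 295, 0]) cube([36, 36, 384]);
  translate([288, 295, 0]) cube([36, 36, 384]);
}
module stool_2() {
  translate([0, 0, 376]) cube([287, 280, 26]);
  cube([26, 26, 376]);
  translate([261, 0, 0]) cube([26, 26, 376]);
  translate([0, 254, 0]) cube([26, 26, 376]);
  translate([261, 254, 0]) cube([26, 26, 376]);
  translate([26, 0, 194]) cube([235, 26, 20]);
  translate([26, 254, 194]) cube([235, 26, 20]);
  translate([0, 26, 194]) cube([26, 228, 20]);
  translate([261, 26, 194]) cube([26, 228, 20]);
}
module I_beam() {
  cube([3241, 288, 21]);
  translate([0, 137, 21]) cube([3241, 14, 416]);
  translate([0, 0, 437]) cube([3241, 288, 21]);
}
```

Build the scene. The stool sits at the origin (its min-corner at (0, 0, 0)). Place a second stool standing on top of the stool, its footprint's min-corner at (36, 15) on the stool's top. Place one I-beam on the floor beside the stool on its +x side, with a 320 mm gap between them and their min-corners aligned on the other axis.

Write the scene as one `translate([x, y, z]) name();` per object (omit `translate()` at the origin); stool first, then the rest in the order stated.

stool();
translate([36, 15, 425]) stool_2();
translate([644, 0, 0]) I_beam();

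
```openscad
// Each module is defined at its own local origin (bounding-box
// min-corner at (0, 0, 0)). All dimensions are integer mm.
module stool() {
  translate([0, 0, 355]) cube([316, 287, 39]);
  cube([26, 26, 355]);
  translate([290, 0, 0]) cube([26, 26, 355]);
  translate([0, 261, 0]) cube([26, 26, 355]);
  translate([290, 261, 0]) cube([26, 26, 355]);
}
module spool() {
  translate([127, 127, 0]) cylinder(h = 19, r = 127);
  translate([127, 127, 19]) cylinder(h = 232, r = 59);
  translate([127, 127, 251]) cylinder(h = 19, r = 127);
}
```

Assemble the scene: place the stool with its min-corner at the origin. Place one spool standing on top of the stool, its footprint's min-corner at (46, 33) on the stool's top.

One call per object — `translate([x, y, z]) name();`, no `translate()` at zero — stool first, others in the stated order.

stool();
translate([46, 33, 394]) spool();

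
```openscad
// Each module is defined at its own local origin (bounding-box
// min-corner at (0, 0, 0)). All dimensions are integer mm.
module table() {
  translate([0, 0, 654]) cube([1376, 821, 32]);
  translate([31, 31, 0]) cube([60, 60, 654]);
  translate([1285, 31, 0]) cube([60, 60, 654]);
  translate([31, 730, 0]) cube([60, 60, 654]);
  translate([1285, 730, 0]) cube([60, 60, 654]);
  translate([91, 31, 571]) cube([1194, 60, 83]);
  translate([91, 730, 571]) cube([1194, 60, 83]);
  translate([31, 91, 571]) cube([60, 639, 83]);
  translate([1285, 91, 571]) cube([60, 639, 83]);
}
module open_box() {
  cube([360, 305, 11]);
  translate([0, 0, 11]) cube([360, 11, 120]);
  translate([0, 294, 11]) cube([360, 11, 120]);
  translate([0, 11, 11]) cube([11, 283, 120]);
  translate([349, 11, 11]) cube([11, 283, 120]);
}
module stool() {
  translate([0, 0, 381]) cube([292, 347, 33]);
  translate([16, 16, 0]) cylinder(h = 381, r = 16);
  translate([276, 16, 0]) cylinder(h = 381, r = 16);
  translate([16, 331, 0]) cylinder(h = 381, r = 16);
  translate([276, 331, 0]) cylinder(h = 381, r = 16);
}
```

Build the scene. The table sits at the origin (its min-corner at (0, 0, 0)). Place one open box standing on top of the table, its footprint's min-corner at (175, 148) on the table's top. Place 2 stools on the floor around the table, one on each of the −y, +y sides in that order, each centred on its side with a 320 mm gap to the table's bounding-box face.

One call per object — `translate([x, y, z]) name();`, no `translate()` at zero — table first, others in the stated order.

table();
translate([175, 148, 686]) open_box();
translate([542, -667, 0]) stool();
translate([542, 1141, 0]) stool();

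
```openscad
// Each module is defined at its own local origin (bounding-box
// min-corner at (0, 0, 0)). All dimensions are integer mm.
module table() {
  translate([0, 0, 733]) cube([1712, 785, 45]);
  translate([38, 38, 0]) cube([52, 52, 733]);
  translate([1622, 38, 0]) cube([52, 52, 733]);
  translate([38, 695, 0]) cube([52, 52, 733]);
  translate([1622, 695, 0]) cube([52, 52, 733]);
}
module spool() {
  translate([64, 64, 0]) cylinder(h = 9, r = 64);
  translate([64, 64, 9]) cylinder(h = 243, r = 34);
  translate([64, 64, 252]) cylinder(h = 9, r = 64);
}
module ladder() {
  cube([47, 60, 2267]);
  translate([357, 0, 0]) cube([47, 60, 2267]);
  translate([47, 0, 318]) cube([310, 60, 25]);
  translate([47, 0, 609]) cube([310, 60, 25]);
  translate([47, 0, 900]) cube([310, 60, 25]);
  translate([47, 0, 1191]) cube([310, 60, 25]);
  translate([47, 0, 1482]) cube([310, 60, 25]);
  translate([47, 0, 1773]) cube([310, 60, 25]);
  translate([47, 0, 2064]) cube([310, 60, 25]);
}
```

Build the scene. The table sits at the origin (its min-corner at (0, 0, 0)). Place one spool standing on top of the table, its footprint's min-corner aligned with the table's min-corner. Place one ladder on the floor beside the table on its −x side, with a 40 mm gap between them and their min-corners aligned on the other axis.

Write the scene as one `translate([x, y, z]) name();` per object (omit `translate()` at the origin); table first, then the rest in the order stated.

table();
translate([0, 0, 778]) spool();
translate([-444, 0, 0]) ladder();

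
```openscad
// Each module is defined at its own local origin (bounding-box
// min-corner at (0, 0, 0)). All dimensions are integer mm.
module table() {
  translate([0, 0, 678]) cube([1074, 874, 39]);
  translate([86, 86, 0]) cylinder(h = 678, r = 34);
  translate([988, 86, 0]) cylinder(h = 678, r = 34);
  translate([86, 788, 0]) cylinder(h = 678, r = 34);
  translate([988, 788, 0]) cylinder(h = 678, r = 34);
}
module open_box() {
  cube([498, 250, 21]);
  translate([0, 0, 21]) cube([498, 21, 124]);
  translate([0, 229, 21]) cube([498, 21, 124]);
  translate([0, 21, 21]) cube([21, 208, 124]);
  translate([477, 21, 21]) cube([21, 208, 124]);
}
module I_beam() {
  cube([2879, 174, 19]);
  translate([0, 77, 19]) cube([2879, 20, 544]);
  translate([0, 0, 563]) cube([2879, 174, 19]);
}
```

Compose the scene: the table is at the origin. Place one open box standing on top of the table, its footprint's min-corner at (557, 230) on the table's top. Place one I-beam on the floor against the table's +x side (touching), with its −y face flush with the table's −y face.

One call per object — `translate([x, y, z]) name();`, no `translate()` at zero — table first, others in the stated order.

table();
translate([557, 230, 717]) open_box();
translate([1074, 0, 0]) I_beam();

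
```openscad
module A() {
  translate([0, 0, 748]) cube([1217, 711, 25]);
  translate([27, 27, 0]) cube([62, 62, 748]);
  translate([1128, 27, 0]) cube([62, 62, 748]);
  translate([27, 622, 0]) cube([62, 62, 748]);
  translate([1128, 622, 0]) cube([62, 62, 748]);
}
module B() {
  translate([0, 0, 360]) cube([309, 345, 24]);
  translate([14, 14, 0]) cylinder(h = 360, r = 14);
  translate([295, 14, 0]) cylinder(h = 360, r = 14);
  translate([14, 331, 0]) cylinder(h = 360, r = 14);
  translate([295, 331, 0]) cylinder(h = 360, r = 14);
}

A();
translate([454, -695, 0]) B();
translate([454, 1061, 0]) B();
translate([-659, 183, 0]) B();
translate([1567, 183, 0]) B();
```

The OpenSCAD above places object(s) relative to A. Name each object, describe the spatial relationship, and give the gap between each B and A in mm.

Each stool's nearest face is 350 mm from the table's bounding box.

A is a table. B is a stool. Four stools sit around the table at the −y, +y, −x, +x sides. The gap between each stool and the table is 350 mm.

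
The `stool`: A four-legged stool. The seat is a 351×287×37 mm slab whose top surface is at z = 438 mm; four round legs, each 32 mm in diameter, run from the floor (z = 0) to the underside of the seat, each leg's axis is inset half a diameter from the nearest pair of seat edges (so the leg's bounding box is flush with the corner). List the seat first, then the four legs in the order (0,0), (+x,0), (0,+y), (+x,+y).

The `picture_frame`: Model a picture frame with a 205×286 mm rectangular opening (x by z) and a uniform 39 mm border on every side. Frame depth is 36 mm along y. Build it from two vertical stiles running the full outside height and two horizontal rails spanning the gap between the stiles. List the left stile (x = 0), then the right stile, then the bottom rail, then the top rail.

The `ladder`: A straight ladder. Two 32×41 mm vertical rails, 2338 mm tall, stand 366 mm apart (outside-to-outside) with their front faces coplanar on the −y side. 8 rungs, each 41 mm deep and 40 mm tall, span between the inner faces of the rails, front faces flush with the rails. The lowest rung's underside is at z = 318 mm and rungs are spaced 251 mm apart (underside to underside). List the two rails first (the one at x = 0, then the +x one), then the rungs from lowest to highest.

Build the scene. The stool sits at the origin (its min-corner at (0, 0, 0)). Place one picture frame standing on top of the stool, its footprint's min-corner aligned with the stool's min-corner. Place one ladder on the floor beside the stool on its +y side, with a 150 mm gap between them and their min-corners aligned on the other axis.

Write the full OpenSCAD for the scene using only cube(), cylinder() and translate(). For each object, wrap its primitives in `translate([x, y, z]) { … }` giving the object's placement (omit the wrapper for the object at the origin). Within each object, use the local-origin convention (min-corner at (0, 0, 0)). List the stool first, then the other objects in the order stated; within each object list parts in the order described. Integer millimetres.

translate([0, 0, 401]) cube([351, 287, 37]);
translate([16, 16, 0]) cylinder(h = 401, r = 16);
translate([335, 16, 0]) cylinder(h = 401, r = 16);
translate([16, 271, 0]) cylinder(h = 401, r = 16);
translate([335, 271, 0]) cylinder(h = 401, r = 16);
translate([0, 0, 438]) {
  cube([39, 36, 364]);
  translate([244, 0, 0]) cube([39, 36, 364]);
  translate([39, 0, 0]) cube([205, 36, 39]);
  translate([39, 0, 325]) cube([205, 36, 39]);
}
translate([0, 437, 0]) {
  cube([32, 41, 2338]);
  translate([334, 0, 0]) cube([32, 41, 2338]);
  translate([32, 0, 318]) cube([302, 41, 40]);
  translate([32, 0, 569]) cube([302, 41, 40]);
  translate([32, 0, 820]) cube([302, 41, 40]);
  translate([32, 0, 1071]) cube([302, 41, 40]);
  translate([32, 0, 1322]) cube([302, 41, 40]);
  translate([32, 0, 1573]) cube([302, 41, 40]);
  translate([32, 0, 1824]) cube([302, 41, 40]);
  translate([32, 0, 2075]) cube([302, 41, 40]);
}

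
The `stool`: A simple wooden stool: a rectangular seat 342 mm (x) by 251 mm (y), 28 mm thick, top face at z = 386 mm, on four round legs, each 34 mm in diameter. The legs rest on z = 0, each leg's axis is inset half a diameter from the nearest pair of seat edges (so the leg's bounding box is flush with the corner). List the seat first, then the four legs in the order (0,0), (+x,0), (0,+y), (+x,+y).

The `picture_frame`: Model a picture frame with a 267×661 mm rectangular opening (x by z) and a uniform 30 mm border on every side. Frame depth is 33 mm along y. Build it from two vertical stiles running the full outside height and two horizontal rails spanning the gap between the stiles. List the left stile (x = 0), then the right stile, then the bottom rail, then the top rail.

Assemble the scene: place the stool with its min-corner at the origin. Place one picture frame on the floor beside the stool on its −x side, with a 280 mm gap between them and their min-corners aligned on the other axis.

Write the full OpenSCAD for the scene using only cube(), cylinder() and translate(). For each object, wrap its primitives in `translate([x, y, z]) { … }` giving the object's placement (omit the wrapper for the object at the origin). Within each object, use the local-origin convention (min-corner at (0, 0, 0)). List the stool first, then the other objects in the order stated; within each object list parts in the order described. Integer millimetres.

translate([0, 0, 358]) cube([342, 251, 28]);
translate([17, 17, 0]) cylinder(h = 358, r = 17);
translate([325, 17, 0]) cylinder(h = 358, r = 17);
translate([17, 234, 0]) cylinder(h = 358, r = 17);
translate([325, 234, 0]) cylinder(h = 358, r = 17);
translate([-607, 0, 0]) {
  cube([30, 33, 721]);
  translate([297, 0, 0]) cube([30, 33, 721]);
  translate([30, 0, 0]) cube([267, 33, 30]);
  translate([30, 0, 691]) cube([267, 33, 30]);
}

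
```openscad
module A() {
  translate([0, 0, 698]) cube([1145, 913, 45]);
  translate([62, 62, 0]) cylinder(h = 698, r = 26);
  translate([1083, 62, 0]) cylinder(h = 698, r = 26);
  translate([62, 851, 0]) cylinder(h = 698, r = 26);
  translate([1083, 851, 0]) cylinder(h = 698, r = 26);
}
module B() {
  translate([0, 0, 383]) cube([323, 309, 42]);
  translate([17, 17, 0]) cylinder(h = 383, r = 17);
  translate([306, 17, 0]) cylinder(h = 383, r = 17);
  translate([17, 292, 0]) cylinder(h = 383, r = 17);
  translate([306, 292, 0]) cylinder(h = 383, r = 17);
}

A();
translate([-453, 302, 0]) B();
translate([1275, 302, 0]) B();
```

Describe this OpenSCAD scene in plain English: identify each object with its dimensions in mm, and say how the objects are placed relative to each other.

A is a table with a 1145×913 mm rectangular top, 45 mm thick, top surface at z = 743 mm, supported by four round legs of 52 mm diameter, each leg's bounding box inset 36 mm from the nearest pair of top edges, running from the floor.

B is a simple wooden stool: a rectangular seat 323 mm (x) by 309 mm (y), 42 mm thick, top face at z = 425 mm, on four round legs, each 34 mm in diameter. The legs rest on z = 0, each leg's axis is inset half a diameter from the nearest pair of seat edges (so the leg's bounding box is flush with the corner).

Two stools sit around the table at the −x, +x sides.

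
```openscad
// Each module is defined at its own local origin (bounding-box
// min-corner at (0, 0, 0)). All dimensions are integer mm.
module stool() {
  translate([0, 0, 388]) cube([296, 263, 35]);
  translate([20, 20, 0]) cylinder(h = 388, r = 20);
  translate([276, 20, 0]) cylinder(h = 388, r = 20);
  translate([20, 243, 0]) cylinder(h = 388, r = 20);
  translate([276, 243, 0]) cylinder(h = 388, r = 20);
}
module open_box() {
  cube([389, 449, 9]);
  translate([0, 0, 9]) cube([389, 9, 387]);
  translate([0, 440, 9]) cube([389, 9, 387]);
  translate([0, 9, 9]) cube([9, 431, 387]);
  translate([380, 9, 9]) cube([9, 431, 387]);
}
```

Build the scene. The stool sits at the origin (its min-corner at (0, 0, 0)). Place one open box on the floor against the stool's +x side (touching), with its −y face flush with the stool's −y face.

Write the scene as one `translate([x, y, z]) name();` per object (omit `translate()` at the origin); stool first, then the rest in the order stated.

stool();
translate([296, 0, 0]) open_box();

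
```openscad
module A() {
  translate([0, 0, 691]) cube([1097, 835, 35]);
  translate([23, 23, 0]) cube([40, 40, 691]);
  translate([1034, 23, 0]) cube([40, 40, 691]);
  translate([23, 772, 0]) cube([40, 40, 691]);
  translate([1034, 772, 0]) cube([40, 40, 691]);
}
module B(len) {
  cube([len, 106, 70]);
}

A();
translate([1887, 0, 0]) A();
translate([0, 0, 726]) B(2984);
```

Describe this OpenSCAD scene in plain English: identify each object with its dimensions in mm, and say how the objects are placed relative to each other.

A is a rectangular dining table. The top is 1097×835×35 mm with its upper surface at z = 726 mm. It stands on four 40×40 mm square legs, each inset 23 mm from the nearest pair of top edges, running from the floor to the underside of the top.

B is a rectangular beam 2984 mm long (x), 106 mm deep (y), 70 mm thick (z).

The beam spans the tops of two tables placed 790 mm apart, resting at z = 726 mm.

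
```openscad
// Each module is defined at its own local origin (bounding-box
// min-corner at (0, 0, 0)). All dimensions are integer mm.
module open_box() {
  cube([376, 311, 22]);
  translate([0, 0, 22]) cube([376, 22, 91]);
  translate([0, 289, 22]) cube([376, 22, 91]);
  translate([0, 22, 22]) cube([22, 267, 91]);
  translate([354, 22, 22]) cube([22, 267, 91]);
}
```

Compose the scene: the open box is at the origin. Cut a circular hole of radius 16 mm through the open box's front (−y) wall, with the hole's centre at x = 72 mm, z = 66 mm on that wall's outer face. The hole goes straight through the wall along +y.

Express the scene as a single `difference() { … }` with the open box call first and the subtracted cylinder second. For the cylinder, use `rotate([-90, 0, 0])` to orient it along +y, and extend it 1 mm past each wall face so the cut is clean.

difference() {
  open_box();
  translate([72, -1, 66]) rotate([-90, 0, 0]) cylinder(h = 24, r = 16);
}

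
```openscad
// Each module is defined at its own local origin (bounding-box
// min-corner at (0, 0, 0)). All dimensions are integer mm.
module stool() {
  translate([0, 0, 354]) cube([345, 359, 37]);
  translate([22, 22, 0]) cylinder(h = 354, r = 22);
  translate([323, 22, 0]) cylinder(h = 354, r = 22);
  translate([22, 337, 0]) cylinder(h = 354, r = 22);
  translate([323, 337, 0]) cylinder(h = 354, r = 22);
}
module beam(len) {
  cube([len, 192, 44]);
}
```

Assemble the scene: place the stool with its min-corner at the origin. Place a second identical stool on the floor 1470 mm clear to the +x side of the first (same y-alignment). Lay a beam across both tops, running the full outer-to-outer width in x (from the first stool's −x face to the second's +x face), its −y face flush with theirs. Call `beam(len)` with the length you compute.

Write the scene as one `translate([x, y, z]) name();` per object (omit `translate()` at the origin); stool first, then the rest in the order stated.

stool();
translate([1815, 0, 0]) stool();
translate([0, 0, 391]) beam(2160);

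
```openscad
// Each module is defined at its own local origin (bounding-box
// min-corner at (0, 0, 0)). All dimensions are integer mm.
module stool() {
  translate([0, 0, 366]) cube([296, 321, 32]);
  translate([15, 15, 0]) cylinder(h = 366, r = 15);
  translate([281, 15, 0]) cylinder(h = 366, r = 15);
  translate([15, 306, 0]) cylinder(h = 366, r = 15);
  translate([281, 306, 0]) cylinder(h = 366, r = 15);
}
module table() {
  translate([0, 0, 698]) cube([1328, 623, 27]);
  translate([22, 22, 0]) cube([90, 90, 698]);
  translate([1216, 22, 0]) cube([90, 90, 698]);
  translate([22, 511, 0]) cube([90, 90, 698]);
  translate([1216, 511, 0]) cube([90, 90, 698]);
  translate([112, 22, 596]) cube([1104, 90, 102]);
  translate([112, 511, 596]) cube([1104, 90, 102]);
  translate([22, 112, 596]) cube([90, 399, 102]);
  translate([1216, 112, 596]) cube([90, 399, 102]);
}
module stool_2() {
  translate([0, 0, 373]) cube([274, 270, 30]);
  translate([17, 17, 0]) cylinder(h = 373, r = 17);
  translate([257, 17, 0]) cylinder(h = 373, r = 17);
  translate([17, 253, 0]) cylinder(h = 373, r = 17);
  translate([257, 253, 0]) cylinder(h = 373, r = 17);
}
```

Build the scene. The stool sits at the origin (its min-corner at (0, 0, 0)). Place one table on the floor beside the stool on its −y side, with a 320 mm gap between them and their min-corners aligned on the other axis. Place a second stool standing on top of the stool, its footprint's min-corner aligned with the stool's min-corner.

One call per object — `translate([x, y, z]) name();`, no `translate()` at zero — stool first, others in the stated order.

stool();
translate([0, -943, 0]) table();
translate([0, 0, 398]) stool_2();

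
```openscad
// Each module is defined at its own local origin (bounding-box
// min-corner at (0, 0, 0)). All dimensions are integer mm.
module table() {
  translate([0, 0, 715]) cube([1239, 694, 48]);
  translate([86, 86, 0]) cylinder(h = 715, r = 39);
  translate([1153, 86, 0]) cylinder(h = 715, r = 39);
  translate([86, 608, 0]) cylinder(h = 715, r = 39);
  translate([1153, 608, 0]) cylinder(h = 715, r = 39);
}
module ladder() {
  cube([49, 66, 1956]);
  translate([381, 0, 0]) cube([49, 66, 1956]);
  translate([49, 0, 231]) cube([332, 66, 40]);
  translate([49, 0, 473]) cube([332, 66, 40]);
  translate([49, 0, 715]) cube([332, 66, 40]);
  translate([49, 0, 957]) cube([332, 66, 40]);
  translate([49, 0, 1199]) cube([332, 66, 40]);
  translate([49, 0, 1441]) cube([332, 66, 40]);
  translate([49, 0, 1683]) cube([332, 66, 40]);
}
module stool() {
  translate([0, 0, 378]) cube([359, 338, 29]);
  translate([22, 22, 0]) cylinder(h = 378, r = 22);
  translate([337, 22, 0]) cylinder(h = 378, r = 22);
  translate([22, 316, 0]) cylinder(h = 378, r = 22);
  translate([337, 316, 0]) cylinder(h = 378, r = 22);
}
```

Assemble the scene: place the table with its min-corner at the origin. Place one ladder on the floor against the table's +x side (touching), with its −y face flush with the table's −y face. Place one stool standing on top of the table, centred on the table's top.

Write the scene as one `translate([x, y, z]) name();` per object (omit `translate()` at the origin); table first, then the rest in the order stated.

table();
translate([1239, 0, 0]) ladder();
translate([440, 178, 763]) stool();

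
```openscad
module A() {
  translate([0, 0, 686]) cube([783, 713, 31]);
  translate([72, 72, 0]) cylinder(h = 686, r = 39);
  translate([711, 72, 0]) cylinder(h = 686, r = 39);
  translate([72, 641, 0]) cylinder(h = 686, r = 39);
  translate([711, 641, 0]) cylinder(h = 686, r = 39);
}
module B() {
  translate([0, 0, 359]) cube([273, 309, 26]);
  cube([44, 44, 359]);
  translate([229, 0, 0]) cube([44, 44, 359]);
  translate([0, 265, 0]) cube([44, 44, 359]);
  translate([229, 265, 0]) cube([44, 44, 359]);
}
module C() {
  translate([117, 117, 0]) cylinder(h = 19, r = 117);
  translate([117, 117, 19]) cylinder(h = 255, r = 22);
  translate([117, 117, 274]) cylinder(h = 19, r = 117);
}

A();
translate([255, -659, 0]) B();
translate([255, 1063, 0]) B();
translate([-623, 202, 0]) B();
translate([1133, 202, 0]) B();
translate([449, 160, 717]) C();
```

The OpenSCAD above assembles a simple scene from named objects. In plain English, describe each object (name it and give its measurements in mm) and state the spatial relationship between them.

A is a rectangular dining table. The top is 783×713×31 mm with its upper surface at z = 717 mm. It stands on four round legs of 78 mm diameter, each leg's bounding box inset 33 mm from the nearest pair of top edges, running from the floor to the underside of the top.

B is a four-legged stool. The seat is 273×309 mm, 26 mm thick, top at z = 385 mm. It stands on four square legs, each 44×44 mm in cross-section, from z = 0 to the seat underside, each flush with a corner of the seat.

C is a spool: two coaxial disc flanges of radius 117 mm and thickness 19 mm, joined by a core cylinder of radius 22 mm and height 255 mm. The lower flange rests on z = 0 and the three cylinders share a vertical axis.

Four stools sit around the table at the −y, +y, −x, +x sides. The spool is on top of the table.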